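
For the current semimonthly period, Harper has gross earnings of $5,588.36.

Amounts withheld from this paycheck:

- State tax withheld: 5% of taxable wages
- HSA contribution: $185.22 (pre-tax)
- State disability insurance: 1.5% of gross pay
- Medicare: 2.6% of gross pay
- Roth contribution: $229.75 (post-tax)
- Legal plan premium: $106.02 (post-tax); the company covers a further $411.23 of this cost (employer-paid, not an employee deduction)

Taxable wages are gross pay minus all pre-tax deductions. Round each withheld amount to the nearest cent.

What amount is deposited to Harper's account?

$4,568.08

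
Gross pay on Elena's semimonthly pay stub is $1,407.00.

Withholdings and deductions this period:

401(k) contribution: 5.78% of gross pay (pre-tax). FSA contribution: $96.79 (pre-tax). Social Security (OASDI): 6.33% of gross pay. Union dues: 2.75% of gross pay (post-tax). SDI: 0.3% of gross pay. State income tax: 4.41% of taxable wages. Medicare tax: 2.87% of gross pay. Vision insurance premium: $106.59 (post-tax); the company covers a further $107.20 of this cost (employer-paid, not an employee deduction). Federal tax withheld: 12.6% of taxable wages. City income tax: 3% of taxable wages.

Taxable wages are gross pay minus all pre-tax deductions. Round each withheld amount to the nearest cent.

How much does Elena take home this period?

401(k) contribution: $1,407.00 × 0.0578 = $81.32
FSA contribution: $96.79
Pre-tax total = $81.32 + $96.79 = $178.11
Taxable wages = $1,407.00 − $178.11 = $1,228.89
City income tax: $1,228.89 × 0.03 = $36.87
Federal tax withheld: $1,228.89 × 0.126 = $154.84
State income tax: $1,228.89 × 0.0441 = $54.19
SDI: $1,407.00 × 0.003 = $4.22
Medicare tax: $1,407.00 × 0.0287 = $40.38
Social Security (OASDI): $1,407.00 × 0.0633 = $89.06
Union dues: $1,407.00 × 0.0275 = $38.69
Vision insurance premium: $106.59
(Employer's $107.20 toward vision insurance premium is not withheld from the employee.)
Total deductions = $81.32 + $96.79 + $36.87 + $154.84 + $54.19 + $4.22 + $40.38 + $89.06 + $38.69 + $106.59 = $702.95
Net pay = $1,407.00 − $702.95 = $704.05

$704.05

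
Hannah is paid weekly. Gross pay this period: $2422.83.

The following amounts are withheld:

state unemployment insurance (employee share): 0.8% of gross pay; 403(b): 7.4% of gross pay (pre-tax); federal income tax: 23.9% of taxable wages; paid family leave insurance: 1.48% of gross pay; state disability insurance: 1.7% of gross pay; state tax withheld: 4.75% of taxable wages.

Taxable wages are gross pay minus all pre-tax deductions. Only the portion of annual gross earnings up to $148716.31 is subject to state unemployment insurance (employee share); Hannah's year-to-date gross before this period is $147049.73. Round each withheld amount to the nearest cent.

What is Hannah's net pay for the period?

403(b): $2422.83 × 0.074 = $179.29
Taxable wages = $2422.83 − $179.29 = $2243.54
State tax withheld: $2243.54 × 0.0475 = $106.57
Federal income tax: $2243.54 × 0.239 = $536.21
State unemployment insurance (employee share): only $148716.31 − $147049.73 = $1666.58 of this check is subject → $1666.58 × 0.008 = $13.33
State disability insurance: $2422.83 × 0.017 = $41.19
Paid family leave insurance: $2422.83 × 0.0148 = $35.86
Total deductions = $179.29 + $106.57 + $536.21 + $13.33 + $41.19 + $35.86 = $912.45
Net pay = $2422.83 − $912.45 = $1510.38

$1510.38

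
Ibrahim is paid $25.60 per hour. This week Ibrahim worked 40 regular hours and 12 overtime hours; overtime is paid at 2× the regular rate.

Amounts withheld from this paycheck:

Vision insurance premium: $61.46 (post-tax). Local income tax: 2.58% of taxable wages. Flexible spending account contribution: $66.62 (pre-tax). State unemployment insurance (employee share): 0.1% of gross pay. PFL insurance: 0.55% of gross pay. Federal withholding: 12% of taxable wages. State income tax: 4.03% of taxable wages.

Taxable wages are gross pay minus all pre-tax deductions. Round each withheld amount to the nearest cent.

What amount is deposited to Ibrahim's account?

Regular pay: 40 × $25.60 = $1,024.00
Overtime pay: 12 × $25.60 × 2 = $614.40
Gross pay = $1,024.00 + $614.40 = $1,638.40
Flexible spending account contribution: $66.62
Taxable wages = $1,638.40 − $66.62 = $1,571.78
Local income tax: $1,571.78 × 0.0258 = $40.55
State income tax: $1,571.78 × 0.0403 = $63.34
Federal withholding: $1,571.78 × 0.12 = $188.61
PFL insurance: $1,638.40 × 0.0055 = $9.01
State unemployment insurance (employee share): $1,638.40 × 0.001 = $1.64
Vision insurance premium: $61.46
Total deductions = $66.62 + $40.55 + $63.34 + $188.61 + $9.01 + $1.64 + $61.46 = $431.23
Net pay = $1,638.40 − $431.23 = $1,207.17

$1,207.17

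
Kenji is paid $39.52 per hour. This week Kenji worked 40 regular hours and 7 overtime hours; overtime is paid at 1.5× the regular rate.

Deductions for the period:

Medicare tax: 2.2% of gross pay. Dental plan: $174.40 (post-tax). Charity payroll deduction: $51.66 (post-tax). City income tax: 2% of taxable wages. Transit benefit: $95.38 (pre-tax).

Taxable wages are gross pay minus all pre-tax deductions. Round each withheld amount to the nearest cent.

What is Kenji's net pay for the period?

Regular pay: 40 × $39.52 = $1580.80
Overtime pay: 7 × $39.52 × 1.5 = $414.96
Gross pay = $1580.80 + $414.96 = $1995.76
Transit benefit: $95.38
Taxable wages = $1995.76 − $95.38 = $1900.38
City income tax: $1900.38 × 0.02 = $38.01
Medicare tax: $1995.76 × 0.022 = $43.91
Charity payroll deduction: $51.66
Dental plan: $174.40
Total deductions = $95.38 + $38.01 + $43.91 + $51.66 + $174.40 = $403.36
Net pay = $1995.76 − $403.36 = $1592.40

$1592.40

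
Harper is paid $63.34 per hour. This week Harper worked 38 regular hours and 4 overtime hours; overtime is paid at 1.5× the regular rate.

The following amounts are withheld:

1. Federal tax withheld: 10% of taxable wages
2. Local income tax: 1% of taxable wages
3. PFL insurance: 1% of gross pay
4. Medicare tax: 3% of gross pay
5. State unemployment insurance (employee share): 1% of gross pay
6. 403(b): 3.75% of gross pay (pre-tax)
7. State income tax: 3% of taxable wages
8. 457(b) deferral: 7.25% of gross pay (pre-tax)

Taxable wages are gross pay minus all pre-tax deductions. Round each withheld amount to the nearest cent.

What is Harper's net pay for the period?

$1993.80

Regular pay: 38 × $63.34 = $2406.92
Overtime pay: 4 × $63.34 × 1.5 = $380.04
Gross pay = $2406.92 + $380.04 = $2786.96
403(b): $2786.96 × 0.0375 = $104.51
457(b) deferral: $2786.96 × 0.0725 = $202.05
Pre-tax total = $104.51 + $202.05 = $306.56
Taxable wages = $2786.96 − $306.56 = $2480.40
Local income tax: $2480.40 × 0.01 = $24.80
Federal tax withheld: $2480.40 × 0.1 = $248.04
State income tax: $2480.40 × 0.03 = $74.41
PFL insurance: $2786.96 × 0.01 = $27.87
State unemployment insurance (employee share): $2786.96 × 0.01 = $27.87
Medicare tax: $2786.96 × 0.03 = $83.61
Total deductions = $104.51 + $202.05 + $24.80 + $248.04 + $74.41 + $27.87 + $27.87 + $83.61 = $793.16
Net pay = $2786.96 − $793.16 = $1993.80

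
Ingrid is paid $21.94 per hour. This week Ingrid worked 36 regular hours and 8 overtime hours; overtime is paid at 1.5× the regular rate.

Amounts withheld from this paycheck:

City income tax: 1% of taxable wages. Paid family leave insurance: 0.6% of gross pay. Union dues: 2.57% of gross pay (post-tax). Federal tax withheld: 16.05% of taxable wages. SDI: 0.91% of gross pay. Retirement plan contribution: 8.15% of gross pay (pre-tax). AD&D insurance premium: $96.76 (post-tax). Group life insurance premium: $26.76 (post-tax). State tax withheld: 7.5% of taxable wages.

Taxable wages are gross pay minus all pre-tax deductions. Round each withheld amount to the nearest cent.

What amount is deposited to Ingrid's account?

$563.33

Regular pay: 36 × $21.94 = $789.84
Overtime pay: 8 × $21.94 × 1.5 = $263.28
Gross pay = $789.84 + $263.28 = $1,053.12
Retirement plan contribution: $1,053.12 × 0.0815 = $85.83
Taxable wages = $1,053.12 − $85.83 = $967.29
Federal tax withheld: $967.29 × 0.1605 = $155.25
City income tax: $967.29 × 0.01 = $9.67
State tax withheld: $967.29 × 0.075 = $72.55
Paid family leave insurance: $1,053.12 × 0.006 = $6.32
SDI: $1,053.12 × 0.0091 = $9.58
Group life insurance premium: $26.76
Union dues: $1,053.12 × 0.0257 = $27.07
AD&D insurance premium: $96.76
Total deductions = $85.83 + $155.25 + $9.67 + $72.55 + $6.32 + $9.58 + $26.76 + $27.07 + $96.76 = $489.79
Net pay = $1,053.12 − $489.79 = $563.33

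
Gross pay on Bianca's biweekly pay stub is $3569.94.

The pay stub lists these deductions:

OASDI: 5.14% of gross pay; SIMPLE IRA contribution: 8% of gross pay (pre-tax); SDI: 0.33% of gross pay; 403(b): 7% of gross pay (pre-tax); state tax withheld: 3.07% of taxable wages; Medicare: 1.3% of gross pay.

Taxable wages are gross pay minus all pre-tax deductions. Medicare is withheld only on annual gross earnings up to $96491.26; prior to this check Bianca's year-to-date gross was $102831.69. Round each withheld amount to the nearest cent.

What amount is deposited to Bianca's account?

403(b): $3569.94 × 0.07 = $249.90
SIMPLE IRA contribution: $3569.94 × 0.08 = $285.60
Pre-tax total = $249.90 + $285.60 = $535.50
Taxable wages = $3569.94 − $535.50 = $3034.44
State tax withheld: $3034.44 × 0.0307 = $93.16
OASDI: $3569.94 × 0.0514 = $183.49
Medicare: annual cap $96491.26 already reached (YTD $102831.69), so $0.00
SDI: $3569.94 × 0.0033 = $11.78
Total deductions = $249.90 + $285.60 + $93.16 + $183.49 + $0.00 + $11.78 = $823.93
Net pay = $3569.94 − $823.93 = $2746.01

$2746.01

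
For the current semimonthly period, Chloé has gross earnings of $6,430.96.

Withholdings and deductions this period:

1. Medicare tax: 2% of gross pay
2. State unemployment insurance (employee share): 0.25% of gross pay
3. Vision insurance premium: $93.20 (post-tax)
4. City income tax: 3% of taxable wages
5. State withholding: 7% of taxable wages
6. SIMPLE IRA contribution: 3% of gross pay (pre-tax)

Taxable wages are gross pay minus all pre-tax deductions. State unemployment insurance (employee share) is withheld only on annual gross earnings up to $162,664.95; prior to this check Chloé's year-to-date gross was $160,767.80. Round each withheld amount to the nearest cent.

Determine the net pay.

SIMPLE IRA contribution: $6,430.96 × 0.03 = $192.93
Taxable wages = $6,430.96 − $192.93 = $6,238.03
State withholding: $6,238.03 × 0.07 = $436.66
City income tax: $6,238.03 × 0.03 = $187.14
Medicare tax: $6,430.96 × 0.02 = $128.62
State unemployment insurance (employee share): only $162,664.95 − $160,767.80 = $1,897.15 of this check is subject → $1,897.15 × 0.0025 = $4.74
Vision insurance premium: $93.20
Total deductions = $192.93 + $436.66 + $187.14 + $128.62 + $4.74 + $93.20 = $1,043.29
Net pay = $6,430.96 − $1,043.29 = $5,387.67

$5,387.67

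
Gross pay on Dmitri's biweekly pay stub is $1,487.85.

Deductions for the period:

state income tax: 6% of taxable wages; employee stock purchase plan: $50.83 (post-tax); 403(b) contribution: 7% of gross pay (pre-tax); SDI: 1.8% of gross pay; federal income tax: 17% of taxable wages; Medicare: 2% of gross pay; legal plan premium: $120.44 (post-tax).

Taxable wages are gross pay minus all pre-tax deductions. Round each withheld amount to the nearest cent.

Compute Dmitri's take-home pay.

$837.64

403(b) contribution: $1,487.85 × 0.07 = $104.15
Taxable wages = $1,487.85 − $104.15 = $1,383.70
State income tax: $1,383.70 × 0.06 = $83.02
Federal income tax: $1,383.70 × 0.17 = $235.23
SDI: $1,487.85 × 0.018 = $26.78
Medicare: $1,487.85 × 0.02 = $29.76
Legal plan premium: $120.44
Employee stock purchase plan: $50.83
Total deductions = $104.15 + $83.02 + $235.23 + $26.78 + $29.76 + $120.44 + $50.83 = $650.21
Net pay = $1,487.85 − $650.21 = $837.64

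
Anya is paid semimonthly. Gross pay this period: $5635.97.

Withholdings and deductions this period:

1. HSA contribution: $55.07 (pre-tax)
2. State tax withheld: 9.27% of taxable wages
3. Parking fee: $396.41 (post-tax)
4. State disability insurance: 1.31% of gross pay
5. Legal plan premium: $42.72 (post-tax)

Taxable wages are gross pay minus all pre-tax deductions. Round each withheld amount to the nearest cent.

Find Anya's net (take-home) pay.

$4550.59

HSA contribution: $55.07
Taxable wages = $5635.97 − $55.07 = $5580.90
State tax withheld: $5580.90 × 0.0927 = $517.35
State disability insurance: $5635.97 × 0.0131 = $73.83
Parking fee: $396.41
Legal plan premium: $42.72
Total deductions = $55.07 + $517.35 + $73.83 + $396.41 + $42.72 = $1085.38
Net pay = $5635.97 − $1085.38 = $4550.59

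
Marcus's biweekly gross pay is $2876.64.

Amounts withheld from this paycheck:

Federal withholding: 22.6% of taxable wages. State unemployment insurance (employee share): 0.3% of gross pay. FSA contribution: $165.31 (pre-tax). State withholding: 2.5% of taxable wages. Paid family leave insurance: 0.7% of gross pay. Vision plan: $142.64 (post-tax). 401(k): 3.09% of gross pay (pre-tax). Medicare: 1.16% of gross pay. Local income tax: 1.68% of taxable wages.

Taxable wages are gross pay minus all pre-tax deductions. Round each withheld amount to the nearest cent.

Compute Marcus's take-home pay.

$1715.37

FSA contribution: $165.31
401(k): $2876.64 × 0.0309 = $88.89
Pre-tax total = $165.31 + $88.89 = $254.20
Taxable wages = $2876.64 − $254.20 = $2622.44
State withholding: $2622.44 × 0.025 = $65.56
Federal withholding: $2622.44 × 0.226 = $592.67
Local income tax: $2622.44 × 0.0168 = $44.06
Paid family leave insurance: $2876.64 × 0.007 = $20.14
Medicare: $2876.64 × 0.0116 = $33.37
State unemployment insurance (employee share): $2876.64 × 0.003 = $8.63
Vision plan: $142.64
Total deductions = $165.31 + $88.89 + $65.56 + $592.67 + $44.06 + $20.14 + $33.37 + $8.63 + $142.64 = $1161.27
Net pay = $2876.64 − $1161.27 = $1715.37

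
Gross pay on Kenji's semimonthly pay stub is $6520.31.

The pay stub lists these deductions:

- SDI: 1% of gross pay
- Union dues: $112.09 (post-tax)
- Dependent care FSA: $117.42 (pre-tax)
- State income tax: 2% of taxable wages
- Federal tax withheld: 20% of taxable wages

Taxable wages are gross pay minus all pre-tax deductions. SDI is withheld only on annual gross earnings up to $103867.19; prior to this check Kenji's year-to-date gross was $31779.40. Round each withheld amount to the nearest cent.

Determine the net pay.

Dependent care FSA: $117.42
Taxable wages = $6520.31 − $117.42 = $6402.89
State income tax: $6402.89 × 0.02 = $128.06
Federal tax withheld: $6402.89 × 0.2 = $1280.58
SDI: cap not yet reached, full $6520.31 is subject → $6520.31 × 0.01 = $65.20
Union dues: $112.09
Total deductions = $117.42 + $128.06 + $1280.58 + $65.20 + $112.09 = $1703.35
Net pay = $6520.31 − $1703.35 = $4816.96

$4816.96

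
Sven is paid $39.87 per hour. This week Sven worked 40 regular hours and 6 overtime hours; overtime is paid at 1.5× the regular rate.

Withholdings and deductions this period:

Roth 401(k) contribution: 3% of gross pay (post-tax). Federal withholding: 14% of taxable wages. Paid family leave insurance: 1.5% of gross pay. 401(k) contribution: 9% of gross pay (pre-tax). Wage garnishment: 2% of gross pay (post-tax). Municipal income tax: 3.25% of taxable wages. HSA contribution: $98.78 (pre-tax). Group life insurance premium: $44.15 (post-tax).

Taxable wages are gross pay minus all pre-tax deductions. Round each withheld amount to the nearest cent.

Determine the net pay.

$1,218.26

Regular pay: 40 × $39.87 = $1,594.80
Overtime pay: 6 × $39.87 × 1.5 = $358.83
Gross pay = $1,594.80 + $358.83 = $1,953.63
HSA contribution: $98.78
401(k) contribution: $1,953.63 × 0.09 = $175.83
Pre-tax total = $98.78 + $175.83 = $274.61
Taxable wages = $1,953.63 − $274.61 = $1,679.02
Municipal income tax: $1,679.02 × 0.0325 = $54.57
Federal withholding: $1,679.02 × 0.14 = $235.06
Paid family leave insurance: $1,953.63 × 0.015 = $29.30
Roth 401(k) contribution: $1,953.63 × 0.03 = $58.61
Group life insurance premium: $44.15
Wage garnishment: $1,953.63 × 0.02 = $39.07
Total deductions = $98.78 + $175.83 + $54.57 + $235.06 + $29.30 + $58.61 + $44.15 + $39.07 = $735.37
Net pay = $1,953.63 − $735.37 = $1,218.26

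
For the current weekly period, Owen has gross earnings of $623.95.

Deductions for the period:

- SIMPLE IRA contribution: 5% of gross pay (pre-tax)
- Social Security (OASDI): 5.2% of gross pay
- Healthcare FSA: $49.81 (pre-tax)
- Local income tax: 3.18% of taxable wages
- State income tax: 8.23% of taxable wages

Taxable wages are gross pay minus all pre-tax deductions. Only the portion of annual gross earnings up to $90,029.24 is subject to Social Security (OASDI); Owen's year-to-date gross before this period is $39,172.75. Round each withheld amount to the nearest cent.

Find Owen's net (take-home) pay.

$448.54

Healthcare FSA: $49.81
SIMPLE IRA contribution: $623.95 × 0.05 = $31.20
Pre-tax total = $49.81 + $31.20 = $81.01
Taxable wages = $623.95 − $81.01 = $542.94
Local income tax: $542.94 × 0.0318 = $17.27
State income tax: $542.94 × 0.0823 = $44.68
Social Security (OASDI): cap not yet reached, full $623.95 is subject → $623.95 × 0.052 = $32.45
Total deductions = $49.81 + $31.20 + $17.27 + $44.68 + $32.45 = $175.41
Net pay = $623.95 − $175.41 = $448.54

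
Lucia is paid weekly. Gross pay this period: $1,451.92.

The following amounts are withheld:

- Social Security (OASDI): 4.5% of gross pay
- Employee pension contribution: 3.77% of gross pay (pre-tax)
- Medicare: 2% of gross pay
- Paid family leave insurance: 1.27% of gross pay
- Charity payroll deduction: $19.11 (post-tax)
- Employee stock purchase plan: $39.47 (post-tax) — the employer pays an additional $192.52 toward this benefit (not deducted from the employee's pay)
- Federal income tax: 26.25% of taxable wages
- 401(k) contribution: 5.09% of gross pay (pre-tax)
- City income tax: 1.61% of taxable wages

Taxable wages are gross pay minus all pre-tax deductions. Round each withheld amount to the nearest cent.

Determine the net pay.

$783.22

Employee pension contribution: $1,451.92 × 0.0377 = $54.74
401(k) contribution: $1,451.92 × 0.0509 = $73.90
Pre-tax total = $54.74 + $73.90 = $128.64
Taxable wages = $1,451.92 − $128.64 = $1,323.28
Federal income tax: $1,323.28 × 0.2625 = $347.36
City income tax: $1,323.28 × 0.0161 = $21.30
Paid family leave insurance: $1,451.92 × 0.0127 = $18.44
Social Security (OASDI): $1,451.92 × 0.045 = $65.34
Medicare: $1,451.92 × 0.02 = $29.04
Charity payroll deduction: $19.11
Employee stock purchase plan: $39.47
(Employer's $192.52 toward employee stock purchase plan is not withheld from the employee.)
Total deductions = $54.74 + $73.90 + $347.36 + $21.30 + $18.44 + $65.34 + $29.04 + $19.11 + $39.47 = $668.70
Net pay = $1,451.92 − $668.70 = $783.22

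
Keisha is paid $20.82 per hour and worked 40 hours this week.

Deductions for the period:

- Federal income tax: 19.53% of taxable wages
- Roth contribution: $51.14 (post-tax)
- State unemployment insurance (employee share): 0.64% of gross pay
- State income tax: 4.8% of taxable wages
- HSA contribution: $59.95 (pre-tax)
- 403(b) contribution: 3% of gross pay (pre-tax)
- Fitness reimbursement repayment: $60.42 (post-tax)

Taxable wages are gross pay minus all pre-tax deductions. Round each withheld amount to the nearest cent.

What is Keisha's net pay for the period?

$449.02

Gross pay: 40 × $20.82 = $832.80
403(b) contribution: $832.80 × 0.03 = $24.98
HSA contribution: $59.95
Pre-tax total = $24.98 + $59.95 = $84.93
Taxable wages = $832.80 − $84.93 = $747.87
Federal income tax: $747.87 × 0.1953 = $146.06
State income tax: $747.87 × 0.048 = $35.90
State unemployment insurance (employee share): $832.80 × 0.0064 = $5.33
Fitness reimbursement repayment: $60.42
Roth contribution: $51.14
Total deductions = $24.98 + $59.95 + $146.06 + $35.90 + $5.33 + $60.42 + $51.14 = $383.78
Net pay = $832.80 − $383.78 = $449.02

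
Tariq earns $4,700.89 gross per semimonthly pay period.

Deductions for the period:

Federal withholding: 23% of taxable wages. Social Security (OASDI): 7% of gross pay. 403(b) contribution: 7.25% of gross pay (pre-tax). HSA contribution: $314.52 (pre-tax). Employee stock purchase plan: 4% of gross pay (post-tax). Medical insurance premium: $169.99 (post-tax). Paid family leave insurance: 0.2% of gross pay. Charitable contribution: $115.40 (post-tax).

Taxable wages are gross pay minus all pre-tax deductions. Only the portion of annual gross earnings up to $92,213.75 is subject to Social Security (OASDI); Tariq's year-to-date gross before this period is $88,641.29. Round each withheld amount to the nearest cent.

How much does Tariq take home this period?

403(b) contribution: $4,700.89 × 0.0725 = $340.81
HSA contribution: $314.52
Pre-tax total = $340.81 + $314.52 = $655.33
Taxable wages = $4,700.89 − $655.33 = $4,045.56
Federal withholding: $4,045.56 × 0.23 = $930.48
Social Security (OASDI): only $92,213.75 − $88,641.29 = $3,572.46 of this check is subject → $3,572.46 × 0.07 = $250.07
Paid family leave insurance: $4,700.89 × 0.002 = $9.40
Charitable contribution: $115.40
Medical insurance premium: $169.99
Employee stock purchase plan: $4,700.89 × 0.04 = $188.04
Total deductions = $340.81 + $314.52 + $930.48 + $250.07 + $9.40 + $115.40 + $169.99 + $188.04 = $2,318.71
Net pay = $4,700.89 − $2,318.71 = $2,382.18

$2,382.18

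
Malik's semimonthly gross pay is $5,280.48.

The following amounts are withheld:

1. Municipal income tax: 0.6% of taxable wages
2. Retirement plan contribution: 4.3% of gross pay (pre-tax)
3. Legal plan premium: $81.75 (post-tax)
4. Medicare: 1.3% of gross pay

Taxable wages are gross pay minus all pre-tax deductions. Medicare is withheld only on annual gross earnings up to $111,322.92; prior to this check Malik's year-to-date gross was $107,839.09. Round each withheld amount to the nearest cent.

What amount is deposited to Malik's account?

$4,896.06

Retirement plan contribution: $5,280.48 × 0.043 = $227.06
Taxable wages = $5,280.48 − $227.06 = $5,053.42
Municipal income tax: $5,053.42 × 0.006 = $30.32
Medicare: only $111,322.92 − $107,839.09 = $3,483.83 of this check is subject → $3,483.83 × 0.013 = $45.29
Legal plan premium: $81.75
Total deductions = $227.06 + $30.32 + $45.29 + $81.75 = $384.42
Net pay = $5,280.48 − $384.42 = $4,896.06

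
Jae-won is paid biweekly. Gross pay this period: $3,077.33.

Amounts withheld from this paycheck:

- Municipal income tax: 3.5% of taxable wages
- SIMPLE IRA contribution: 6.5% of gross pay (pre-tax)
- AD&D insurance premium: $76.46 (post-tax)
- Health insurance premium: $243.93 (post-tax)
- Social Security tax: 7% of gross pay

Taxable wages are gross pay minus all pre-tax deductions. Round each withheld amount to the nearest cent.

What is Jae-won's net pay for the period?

$2,240.79

SIMPLE IRA contribution: $3,077.33 × 0.065 = $200.03
Taxable wages = $3,077.33 − $200.03 = $2,877.30
Municipal income tax: $2,877.30 × 0.035 = $100.71
Social Security tax: $3,077.33 × 0.07 = $215.41
Health insurance premium: $243.93
AD&D insurance premium: $76.46
Total deductions = $200.03 + $100.71 + $215.41 + $243.93 + $76.46 = $836.54
Net pay = $3,077.33 − $836.54 = $2,240.79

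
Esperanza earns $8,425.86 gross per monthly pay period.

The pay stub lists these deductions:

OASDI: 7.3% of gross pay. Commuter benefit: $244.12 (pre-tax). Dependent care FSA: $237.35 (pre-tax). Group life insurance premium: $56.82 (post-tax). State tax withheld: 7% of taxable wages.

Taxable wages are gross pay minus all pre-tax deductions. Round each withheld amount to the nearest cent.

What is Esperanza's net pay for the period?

Commuter benefit: $244.12
Dependent care FSA: $237.35
Pre-tax total = $244.12 + $237.35 = $481.47
Taxable wages = $8,425.86 − $481.47 = $7,944.39
State tax withheld: $7,944.39 × 0.07 = $556.11
OASDI: $8,425.86 × 0.073 = $615.09
Group life insurance premium: $56.82
Total deductions = $244.12 + $237.35 + $556.11 + $615.09 + $56.82 = $1,709.49
Net pay = $8,425.86 − $1,709.49 = $6,716.37

$6,716.37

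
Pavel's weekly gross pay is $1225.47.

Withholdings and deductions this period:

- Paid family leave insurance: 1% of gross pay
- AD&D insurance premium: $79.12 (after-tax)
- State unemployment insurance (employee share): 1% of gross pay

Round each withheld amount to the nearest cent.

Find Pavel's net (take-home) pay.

Paid family leave insurance: $1225.47 × 0.01 = $12.25
State unemployment insurance (employee share): $1225.47 × 0.01 = $12.25
AD&D insurance premium: $79.12
Total deductions = $12.25 + $12.25 + $79.12 = $103.62
Net pay = $1225.47 − $103.62 = $1121.85

$1121.85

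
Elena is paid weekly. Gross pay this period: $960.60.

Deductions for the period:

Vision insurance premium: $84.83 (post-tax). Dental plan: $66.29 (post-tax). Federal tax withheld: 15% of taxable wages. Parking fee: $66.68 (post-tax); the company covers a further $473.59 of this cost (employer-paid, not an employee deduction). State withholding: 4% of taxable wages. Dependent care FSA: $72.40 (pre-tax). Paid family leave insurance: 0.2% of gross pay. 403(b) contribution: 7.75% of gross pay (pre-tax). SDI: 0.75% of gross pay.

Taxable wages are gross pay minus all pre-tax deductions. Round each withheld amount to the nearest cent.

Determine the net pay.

$432.22

Dependent care FSA: $72.40
403(b) contribution: $960.60 × 0.0775 = $74.45
Pre-tax total = $72.40 + $74.45 = $146.85
Taxable wages = $960.60 − $146.85 = $813.75
Federal tax withheld: $813.75 × 0.15 = $122.06
State withholding: $813.75 × 0.04 = $32.55
SDI: $960.60 × 0.0075 = $7.20
Paid family leave insurance: $960.60 × 0.002 = $1.92
Vision insurance premium: $84.83
Parking fee: $66.68
Dental plan: $66.29
(Employer's $473.59 toward parking fee is not withheld from the employee.)
Total deductions = $72.40 + $74.45 + $122.06 + $32.55 + $7.20 + $1.92 + $84.83 + $66.68 + $66.29 = $528.38
Net pay = $960.60 − $528.38 = $432.22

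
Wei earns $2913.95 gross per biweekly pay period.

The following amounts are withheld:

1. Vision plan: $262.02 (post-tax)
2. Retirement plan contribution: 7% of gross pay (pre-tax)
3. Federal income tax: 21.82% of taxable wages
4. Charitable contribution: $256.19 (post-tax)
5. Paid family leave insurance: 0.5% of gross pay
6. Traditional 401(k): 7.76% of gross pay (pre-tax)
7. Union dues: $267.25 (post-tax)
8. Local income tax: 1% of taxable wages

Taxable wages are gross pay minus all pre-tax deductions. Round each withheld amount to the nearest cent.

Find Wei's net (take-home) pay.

Retirement plan contribution: $2913.95 × 0.07 = $203.98
Traditional 401(k): $2913.95 × 0.0776 = $226.12
Pre-tax total = $203.98 + $226.12 = $430.10
Taxable wages = $2913.95 − $430.10 = $2483.85
Local income tax: $2483.85 × 0.01 = $24.84
Federal income tax: $2483.85 × 0.2182 = $541.98
Paid family leave insurance: $2913.95 × 0.005 = $14.57
Charitable contribution: $256.19
Vision plan: $262.02
Union dues: $267.25
Total deductions = $203.98 + $226.12 + $24.84 + $541.98 + $14.57 + $256.19 + $262.02 + $267.25 = $1796.95
Net pay = $2913.95 − $1796.95 = $1117.00

$1117.00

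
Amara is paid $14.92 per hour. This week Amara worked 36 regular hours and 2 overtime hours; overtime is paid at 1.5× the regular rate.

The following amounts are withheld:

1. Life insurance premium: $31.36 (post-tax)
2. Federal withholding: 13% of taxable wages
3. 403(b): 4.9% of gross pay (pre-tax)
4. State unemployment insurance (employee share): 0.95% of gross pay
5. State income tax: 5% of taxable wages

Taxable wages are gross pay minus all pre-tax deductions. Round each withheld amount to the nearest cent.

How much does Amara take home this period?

$416.87

Regular pay: 36 × $14.92 = $537.12
Overtime pay: 2 × $14.92 × 1.5 = $44.76
Gross pay = $537.12 + $44.76 = $581.88
403(b): $581.88 × 0.049 = $28.51
Taxable wages = $581.88 − $28.51 = $553.37
Federal withholding: $553.37 × 0.13 = $71.94
State income tax: $553.37 × 0.05 = $27.67
State unemployment insurance (employee share): $581.88 × 0.0095 = $5.53
Life insurance premium: $31.36
Total deductions = $28.51 + $71.94 + $27.67 + $5.53 + $31.36 = $165.01
Net pay = $581.88 − $165.01 = $416.87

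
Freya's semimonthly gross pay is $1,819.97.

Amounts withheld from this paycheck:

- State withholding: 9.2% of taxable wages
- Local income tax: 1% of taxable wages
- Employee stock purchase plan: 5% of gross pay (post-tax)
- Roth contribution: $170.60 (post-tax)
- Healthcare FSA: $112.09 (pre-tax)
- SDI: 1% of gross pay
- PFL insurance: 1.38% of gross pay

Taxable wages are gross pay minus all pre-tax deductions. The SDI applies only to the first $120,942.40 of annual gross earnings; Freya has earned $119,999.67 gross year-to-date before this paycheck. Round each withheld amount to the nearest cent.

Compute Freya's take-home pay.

Healthcare FSA: $112.09
Taxable wages = $1,819.97 − $112.09 = $1,707.88
Local income tax: $1,707.88 × 0.01 = $17.08
State withholding: $1,707.88 × 0.092 = $157.12
SDI: only $120,942.40 − $119,999.67 = $942.73 of this check is subject → $942.73 × 0.01 = $9.43
PFL insurance: $1,819.97 × 0.0138 = $25.12
Employee stock purchase plan: $1,819.97 × 0.05 = $91.00
Roth contribution: $170.60
Total deductions = $112.09 + $17.08 + $157.12 + $9.43 + $25.12 + $91.00 + $170.60 = $582.44
Net pay = $1,819.97 − $582.44 = $1,237.53

$1,237.53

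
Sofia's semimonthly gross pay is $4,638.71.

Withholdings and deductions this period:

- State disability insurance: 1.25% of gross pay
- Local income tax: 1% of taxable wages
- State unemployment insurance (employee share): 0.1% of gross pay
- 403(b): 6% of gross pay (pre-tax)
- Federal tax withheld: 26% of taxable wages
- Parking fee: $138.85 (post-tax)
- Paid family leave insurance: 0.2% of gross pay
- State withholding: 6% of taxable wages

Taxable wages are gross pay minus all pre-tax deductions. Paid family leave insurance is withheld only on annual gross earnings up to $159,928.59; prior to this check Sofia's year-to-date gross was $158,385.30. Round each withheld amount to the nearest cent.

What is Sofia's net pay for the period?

403(b): $4,638.71 × 0.06 = $278.32
Taxable wages = $4,638.71 − $278.32 = $4,360.39
Local income tax: $4,360.39 × 0.01 = $43.60
Federal tax withheld: $4,360.39 × 0.26 = $1,133.70
State withholding: $4,360.39 × 0.06 = $261.62
State unemployment insurance (employee share): $4,638.71 × 0.001 = $4.64
Paid family leave insurance: only $159,928.59 − $158,385.30 = $1,543.29 of this check is subject → $1,543.29 × 0.002 = $3.09
State disability insurance: $4,638.71 × 0.0125 = $57.98
Parking fee: $138.85
Total deductions = $278.32 + $43.60 + $1,133.70 + $261.62 + $4.64 + $3.09 + $57.98 + $138.85 = $1,921.80
Net pay = $4,638.71 − $1,921.80 = $2,716.91

$2,716.91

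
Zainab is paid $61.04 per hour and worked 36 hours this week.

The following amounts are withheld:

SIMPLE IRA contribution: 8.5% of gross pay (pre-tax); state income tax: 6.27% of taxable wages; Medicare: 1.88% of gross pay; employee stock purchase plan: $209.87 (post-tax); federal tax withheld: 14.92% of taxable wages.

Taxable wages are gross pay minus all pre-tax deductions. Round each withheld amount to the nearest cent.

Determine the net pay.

$1333.42

Gross pay: 36 × $61.04 = $2197.44
SIMPLE IRA contribution: $2197.44 × 0.085 = $186.78
Taxable wages = $2197.44 − $186.78 = $2010.66
State income tax: $2010.66 × 0.0627 = $126.07
Federal tax withheld: $2010.66 × 0.1492 = $299.99
Medicare: $2197.44 × 0.0188 = $41.31
Employee stock purchase plan: $209.87
Total deductions = $186.78 + $126.07 + $299.99 + $41.31 + $209.87 = $864.02
Net pay = $2197.44 − $864.02 = $1333.42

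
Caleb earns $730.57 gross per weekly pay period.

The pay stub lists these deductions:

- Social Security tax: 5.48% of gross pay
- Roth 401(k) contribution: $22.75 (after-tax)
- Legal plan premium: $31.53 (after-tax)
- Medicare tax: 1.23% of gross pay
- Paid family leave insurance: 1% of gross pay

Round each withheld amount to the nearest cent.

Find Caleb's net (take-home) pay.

$619.95

Medicare tax: $730.57 × 0.0123 = $8.99
Social Security tax: $730.57 × 0.0548 = $40.04
Paid family leave insurance: $730.57 × 0.01 = $7.31
Roth 401(k) contribution: $22.75
Legal plan premium: $31.53
Total deductions = $8.99 + $40.04 + $7.31 + $22.75 + $31.53 = $110.62
Net pay = $730.57 − $110.62 = $619.95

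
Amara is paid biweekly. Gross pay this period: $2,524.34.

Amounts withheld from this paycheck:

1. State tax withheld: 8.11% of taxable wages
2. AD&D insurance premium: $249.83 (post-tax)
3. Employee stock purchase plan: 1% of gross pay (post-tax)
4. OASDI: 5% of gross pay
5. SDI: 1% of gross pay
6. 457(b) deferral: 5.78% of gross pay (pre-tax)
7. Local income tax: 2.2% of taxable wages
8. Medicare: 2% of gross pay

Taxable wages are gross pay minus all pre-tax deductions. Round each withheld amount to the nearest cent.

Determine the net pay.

$1,656.19

457(b) deferral: $2,524.34 × 0.0578 = $145.91
Taxable wages = $2,524.34 − $145.91 = $2,378.43
Local income tax: $2,378.43 × 0.022 = $52.33
State tax withheld: $2,378.43 × 0.0811 = $192.89
SDI: $2,524.34 × 0.01 = $25.24
Medicare: $2,524.34 × 0.02 = $50.49
OASDI: $2,524.34 × 0.05 = $126.22
Employee stock purchase plan: $2,524.34 × 0.01 = $25.24
AD&D insurance premium: $249.83
Total deductions = $145.91 + $52.33 + $192.89 + $25.24 + $50.49 + $126.22 + $25.24 + $249.83 = $868.15
Net pay = $2,524.34 − $868.15 = $1,656.19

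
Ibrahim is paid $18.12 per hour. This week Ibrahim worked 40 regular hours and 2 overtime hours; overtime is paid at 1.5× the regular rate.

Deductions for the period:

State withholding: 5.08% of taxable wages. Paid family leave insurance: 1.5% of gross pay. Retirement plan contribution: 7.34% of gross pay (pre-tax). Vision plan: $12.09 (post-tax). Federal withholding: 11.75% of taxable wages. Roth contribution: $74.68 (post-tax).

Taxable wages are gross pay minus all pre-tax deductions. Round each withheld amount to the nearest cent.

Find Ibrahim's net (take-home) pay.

Regular pay: 40 × $18.12 = $724.80
Overtime pay: 2 × $18.12 × 1.5 = $54.36
Gross pay = $724.80 + $54.36 = $779.16
Retirement plan contribution: $779.16 × 0.0734 = $57.19
Taxable wages = $779.16 − $57.19 = $721.97
Federal withholding: $721.97 × 0.1175 = $84.83
State withholding: $721.97 × 0.0508 = $36.68
Paid family leave insurance: $779.16 × 0.015 = $11.69
Vision plan: $12.09
Roth contribution: $74.68
Total deductions = $57.19 + $84.83 + $36.68 + $11.69 + $12.09 + $74.68 = $277.16
Net pay = $779.16 − $277.16 = $502.00

$502.00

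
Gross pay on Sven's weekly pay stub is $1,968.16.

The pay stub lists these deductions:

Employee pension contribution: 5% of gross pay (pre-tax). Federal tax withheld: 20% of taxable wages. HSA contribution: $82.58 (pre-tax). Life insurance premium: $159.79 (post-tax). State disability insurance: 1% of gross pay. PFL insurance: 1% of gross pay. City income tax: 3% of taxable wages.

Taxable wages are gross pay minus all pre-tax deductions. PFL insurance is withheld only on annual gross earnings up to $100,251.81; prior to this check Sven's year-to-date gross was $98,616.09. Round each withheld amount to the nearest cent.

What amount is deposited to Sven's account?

$1,180.29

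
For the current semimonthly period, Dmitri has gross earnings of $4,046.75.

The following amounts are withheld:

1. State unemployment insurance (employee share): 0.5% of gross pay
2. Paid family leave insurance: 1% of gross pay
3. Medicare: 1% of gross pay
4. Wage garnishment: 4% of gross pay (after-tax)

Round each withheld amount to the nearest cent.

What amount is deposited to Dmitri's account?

Paid family leave insurance: $4,046.75 × 0.01 = $40.47
Medicare: $4,046.75 × 0.01 = $40.47
State unemployment insurance (employee share): $4,046.75 × 0.005 = $20.23
Wage garnishment: $4,046.75 × 0.04 = $161.87
Total deductions = $40.47 + $40.47 + $20.23 + $161.87 = $263.04
Net pay = $4,046.75 − $263.04 = $3,783.71

$3,783.71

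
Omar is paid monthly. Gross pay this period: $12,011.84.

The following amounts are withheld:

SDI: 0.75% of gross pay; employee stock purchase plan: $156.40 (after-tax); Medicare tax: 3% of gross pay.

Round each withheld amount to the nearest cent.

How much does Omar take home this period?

$11,404.99

Medicare tax: $12,011.84 × 0.03 = $360.36
SDI: $12,011.84 × 0.0075 = $90.09
Employee stock purchase plan: $156.40
Total deductions = $360.36 + $90.09 + $156.40 = $606.85
Net pay = $12,011.84 − $606.85 = $11,404.99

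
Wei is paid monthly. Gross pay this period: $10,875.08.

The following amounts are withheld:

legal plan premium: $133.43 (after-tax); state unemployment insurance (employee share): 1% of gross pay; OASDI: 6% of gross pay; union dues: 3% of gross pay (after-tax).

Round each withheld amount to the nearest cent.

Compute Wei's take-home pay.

$9,654.15

OASDI: $10,875.08 × 0.06 = $652.50
State unemployment insurance (employee share): $10,875.08 × 0.01 = $108.75
Legal plan premium: $133.43
Union dues: $10,875.08 × 0.03 = $326.25
Total deductions = $652.50 + $108.75 + $133.43 + $326.25 = $1,220.93
Net pay = $10,875.08 − $1,220.93 = $9,654.15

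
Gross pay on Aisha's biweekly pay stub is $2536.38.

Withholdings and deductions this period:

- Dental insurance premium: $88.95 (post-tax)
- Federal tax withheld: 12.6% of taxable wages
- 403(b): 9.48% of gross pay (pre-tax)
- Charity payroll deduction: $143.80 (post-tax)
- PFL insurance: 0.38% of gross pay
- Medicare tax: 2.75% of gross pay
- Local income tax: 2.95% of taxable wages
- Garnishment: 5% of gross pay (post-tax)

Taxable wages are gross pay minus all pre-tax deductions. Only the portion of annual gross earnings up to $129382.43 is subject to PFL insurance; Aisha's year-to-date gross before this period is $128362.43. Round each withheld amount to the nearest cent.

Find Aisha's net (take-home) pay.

403(b): $2536.38 × 0.0948 = $240.45
Taxable wages = $2536.38 − $240.45 = $2295.93
Local income tax: $2295.93 × 0.0295 = $67.73
Federal tax withheld: $2295.93 × 0.126 = $289.29
PFL insurance: only $129382.43 − $128362.43 = $1020.00 of this check is subject → $1020.00 × 0.0038 = $3.88
Medicare tax: $2536.38 × 0.0275 = $69.75
Charity payroll deduction: $143.80
Garnishment: $2536.38 × 0.05 = $126.82
Dental insurance premium: $88.95
Total deductions = $240.45 + $67.73 + $289.29 + $3.88 + $69.75 + $143.80 + $126.82 + $88.95 = $1030.67
Net pay = $2536.38 − $1030.67 = $1505.71

$1505.71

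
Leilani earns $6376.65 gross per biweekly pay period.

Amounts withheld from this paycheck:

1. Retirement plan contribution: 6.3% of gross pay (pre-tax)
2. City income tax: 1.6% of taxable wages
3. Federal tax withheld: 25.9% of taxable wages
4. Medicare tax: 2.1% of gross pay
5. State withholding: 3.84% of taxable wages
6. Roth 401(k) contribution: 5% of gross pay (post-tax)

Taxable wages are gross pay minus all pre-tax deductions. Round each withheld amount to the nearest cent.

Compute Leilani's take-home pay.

Retirement plan contribution: $6376.65 × 0.063 = $401.73
Taxable wages = $6376.65 − $401.73 = $5974.92
State withholding: $5974.92 × 0.0384 = $229.44
Federal tax withheld: $5974.92 × 0.259 = $1547.50
City income tax: $5974.92 × 0.016 = $95.60
Medicare tax: $6376.65 × 0.021 = $133.91
Roth 401(k) contribution: $6376.65 × 0.05 = $318.83
Total deductions = $401.73 + $229.44 + $1547.50 + $95.60 + $133.91 + $318.83 = $2727.01
Net pay = $6376.65 − $2727.01 = $3649.64

$3649.64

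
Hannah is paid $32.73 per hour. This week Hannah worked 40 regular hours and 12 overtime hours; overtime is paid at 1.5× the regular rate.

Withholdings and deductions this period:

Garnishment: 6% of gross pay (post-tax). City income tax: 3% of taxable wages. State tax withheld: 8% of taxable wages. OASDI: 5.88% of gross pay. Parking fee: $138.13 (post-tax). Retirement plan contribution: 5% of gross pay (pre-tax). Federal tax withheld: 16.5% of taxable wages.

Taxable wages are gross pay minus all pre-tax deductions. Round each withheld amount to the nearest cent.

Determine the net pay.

Regular pay: 40 × $32.73 = $1309.20
Overtime pay: 12 × $32.73 × 1.5 = $589.14
Gross pay = $1309.20 + $589.14 = $1898.34
Retirement plan contribution: $1898.34 × 0.05 = $94.92
Taxable wages = $1898.34 − $94.92 = $1803.42
Federal tax withheld: $1803.42 × 0.165 = $297.56
State tax withheld: $1803.42 × 0.08 = $144.27
City income tax: $1803.42 × 0.03 = $54.10
OASDI: $1898.34 × 0.0588 = $111.62
Garnishment: $1898.34 × 0.06 = $113.90
Parking fee: $138.13
Total deductions = $94.92 + $297.56 + $144.27 + $54.10 + $111.62 + $113.90 + $138.13 = $954.50
Net pay = $1898.34 − $954.50 = $943.84

$943.84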